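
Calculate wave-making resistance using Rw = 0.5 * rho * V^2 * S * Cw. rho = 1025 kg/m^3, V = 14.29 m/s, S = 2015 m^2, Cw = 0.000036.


Formula: Rw = 0.5 * rho * V^2 * S * Cw
Step 1 — V^2 = 14.29^2 = 204.2041
Step 2 — 0.5 * rho * V^2 = 0.5 * 1025 * 204.2041 = 104654.60125
Step 3 — Rw = 104654.60125 * 2015 * 0.000036 ≈ 7591.6 N (5 s.f.)

7591.6 N


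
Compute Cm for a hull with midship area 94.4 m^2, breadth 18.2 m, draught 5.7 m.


Formula: Cm = Am / (B * T)
Step 1 — B * T = 18.2 * 5.7 = 103.74 m^2
Step 2 — Cm = 94.4 / 103.74 ≈ 0.90997 (5 s.f.)

0.90997


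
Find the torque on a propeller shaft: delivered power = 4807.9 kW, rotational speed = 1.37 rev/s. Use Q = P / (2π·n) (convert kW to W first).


Formula: Q = P_W / (2 * pi * n)
Step 1 — P_W = 4807.9 kW * 1000 = 4807900.0 W
Step 2 — 2 * pi * n = 2 * pi * 1.37 = 8.607964
Step 3 — Q = 4807900.0 / 8.607964 ≈ 558540 N·m (5 s.f.)

558540 N·m


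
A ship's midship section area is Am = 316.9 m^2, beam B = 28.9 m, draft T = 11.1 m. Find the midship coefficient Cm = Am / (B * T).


Formula: Cm = Am / (B * T)
Step 1 — B * T = 28.9 * 11.1 = 320.79 m^2
Step 2 — Cm = 316.9 / 320.79 ≈ 0.98787 (5 s.f.)

0.98787


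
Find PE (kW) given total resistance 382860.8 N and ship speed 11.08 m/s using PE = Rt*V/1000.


Formula: PE = Rt * V / 1000 (kW)
Step 1 — PE (W) = 382860.8 * 11.08 = 4242097.664 W
Step 2 — PE (kW) = 4242097.664 / 1000 ≈ 4242.1 kW (5 s.f.)

4242.1 kW


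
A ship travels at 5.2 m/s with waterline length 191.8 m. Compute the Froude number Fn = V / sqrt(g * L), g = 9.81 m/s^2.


Formula: Fn = V / sqrt(g * L)
Step 1 — g * L = 9.81 * 191.8 = 1881.558
Step 2 — sqrt(g * L) = sqrt(1881.558) = 43.376929
Step 3 — Fn = 5.2 / 43.376929 ≈ 0.11988 (5 s.f.)

0.11988


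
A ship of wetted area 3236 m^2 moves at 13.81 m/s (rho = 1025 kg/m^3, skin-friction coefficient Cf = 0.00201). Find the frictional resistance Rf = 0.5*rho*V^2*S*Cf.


Formula: Rf = 0.5 * rho * V^2 * S * Cf
Step 1 — V^2 = 13.81^2 = 190.7161
Step 2 — 0.5 * rho * V^2 = 0.5 * 1025 * 190.7161 = 97742.00125
Step 3 — Rf = 97742.00125 * 3236 * 0.00201 ≈ 635750 N (5 s.f.)

635750 N


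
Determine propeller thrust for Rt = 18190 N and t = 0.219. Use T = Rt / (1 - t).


Formula: T = Rt / (1 - t)
Step 1 — (1 - t) = 1 - 0.219 = 0.781
Step 2 — T = 18190 / 0.781 ≈ 23291 N (5 s.f.)

23291 N


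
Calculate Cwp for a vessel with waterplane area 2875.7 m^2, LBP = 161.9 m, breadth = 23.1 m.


Formula: Cwp = Aw / (L * B)
Step 1 — L * B = 161.9 * 23.1 = 3739.89 m^2
Step 2 — Cwp = 2875.7 / 3739.89 ≈ 0.76893 (5 s.f.)

0.76893


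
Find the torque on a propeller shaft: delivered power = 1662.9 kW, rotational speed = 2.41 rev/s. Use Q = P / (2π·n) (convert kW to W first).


Formula: Q = P_W / (2 * pi * n)
Step 1 — P_W = 1662.9 kW * 1000 = 1662900.0 W
Step 2 — 2 * pi * n = 2 * pi * 2.41 = 15.142477
Step 3 — Q = 1662900.0 / 15.142477 ≈ 109820 N·m (5 s.f.)

109820 N·m


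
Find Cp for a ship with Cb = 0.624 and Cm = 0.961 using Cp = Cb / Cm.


Formula: Cp = Cb / Cm
Substituting: Cp = 0.624 / 0.961
Result: Cp ≈ 0.64932 (5 s.f.)

0.64932


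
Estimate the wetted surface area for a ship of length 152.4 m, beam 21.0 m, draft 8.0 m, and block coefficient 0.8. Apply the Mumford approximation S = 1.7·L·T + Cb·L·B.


Formula: S = 1.7*L*T + V/T with V = Cb*L*B*T, i.e. S = L * (1.7*T + Cb*B)
Step 1 — 1.7*T = 1.7 * 8.0 = 13.6 m
Step 2 — Cb*B = 0.8 * 21.0 = 16.8 m
Step 3 — 1.7*T + Cb*B = 13.6 + 16.8 = 30.4 m
Step 4 — S = 152.4 * 30.4 ≈ 4633.0 m^2 (5 s.f.)

4633.0 m^2


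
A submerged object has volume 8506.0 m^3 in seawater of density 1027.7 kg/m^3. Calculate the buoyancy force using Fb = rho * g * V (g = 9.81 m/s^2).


Formula: Fb = rho * g * V
Substituting: Fb = 1027.7 * 9.81 * 8506.0
Intermediate: 1027.7 * 9.81 = 10081.737
Result: Fb = 10081.737 * 8506.0 ≈ 85755000 N (5 s.f.)

85755000 N


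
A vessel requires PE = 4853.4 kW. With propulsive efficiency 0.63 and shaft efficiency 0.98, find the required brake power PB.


Formula: PB = PE / (eta_D * eta_S)
Step 1 — combined efficiency = eta_D * eta_S = 0.63 * 0.98 = 0.6174
Step 2 — PB = 4853.4 / 0.6174 ≈ 7861.0 kW (5 s.f.)

7861.0 kW


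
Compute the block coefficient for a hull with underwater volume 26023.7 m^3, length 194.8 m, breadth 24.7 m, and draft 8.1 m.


Formula: Cb = V / (L * B * T)
Step 1 — L * B * T = 194.8 * 24.7 * 8.1 = 38973.636 m^3
Step 2 — Cb = 26023.7 / 38973.636 ≈ 0.66773 (5 s.f.)

0.66773


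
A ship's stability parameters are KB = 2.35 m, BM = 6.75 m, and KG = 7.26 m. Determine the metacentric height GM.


Formula: GM = KB + BM - KG
Step 1 — KM = KB + BM = 2.35 + 6.75 = 9.1 m
Step 2 — GM = KM - KG = 9.1 - 7.26 = 1.84 m

1.84 m


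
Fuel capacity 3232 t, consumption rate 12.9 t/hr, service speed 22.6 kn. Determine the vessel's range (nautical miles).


Formula: endurance = fuel / rate; range = endurance * speed
Step 1 — endurance = 3232 / 12.9 = 250.5426 hours
Step 2 — range = 250.5426 * 22.6 ≈ 5662.3 nautical miles (5 s.f.)

5662.3 NM


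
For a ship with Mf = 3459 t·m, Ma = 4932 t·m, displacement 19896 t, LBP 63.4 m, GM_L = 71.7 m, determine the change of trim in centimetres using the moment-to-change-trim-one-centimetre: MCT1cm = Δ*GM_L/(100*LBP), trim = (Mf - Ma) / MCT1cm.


Formula: net trimming moment = Mf - Ma; MCT1cm = Δ*GM_L/(100*LBP); trim = net moment / MCT1cm
Step 1 — net trimming moment = 3459 - 4932 = -1473 t·m
Step 2 — MCT1cm = 19896 * 71.7 / (100 * 63.4) = 225.0068 t·m/cm
Step 3 — trim = -1473 / 225.0068 ≈ -6.5465 cm (5 s.f.)

-6.5465 cm


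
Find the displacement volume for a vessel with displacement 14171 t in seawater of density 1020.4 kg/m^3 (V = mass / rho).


Formula: V = mass / rho
Step 1 — convert tonnes to kg: 14171 t * 1000 = 14171000 kg
Step 2 — V = 14171000 / 1020.4 ≈ 13888 m^3 (5 s.f.)

13888 m^3


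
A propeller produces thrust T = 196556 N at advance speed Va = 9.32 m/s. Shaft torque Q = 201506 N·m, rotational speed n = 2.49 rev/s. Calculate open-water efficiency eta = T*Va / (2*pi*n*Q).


Formula: eta = T * Va / (2 * pi * n * Q)
Step 1 — numerator = T * Va = 196556 * 9.32 = 1831901.92
Step 2 — 2 * pi * n = 2 * pi * 2.49 = 15.645131
Step 3 — denominator = 15.645131 * 201506 = 3152587.77
Step 4 — eta = 1831901.92 / 3152587.77 ≈ 0.58108 (5 s.f.)

0.58108


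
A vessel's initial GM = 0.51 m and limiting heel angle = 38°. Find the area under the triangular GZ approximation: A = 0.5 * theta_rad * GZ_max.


Formula: GZ_max = GM * sin(theta); Area = 0.5 * theta_rad * GZ_max
Step 1 — GZ_max = 0.51 * sin(38°) = 0.51 * 0.615661 = 0.313987 m
Step 2 — theta_rad = 38 * pi/180 = 0.663225 rad
Step 3 — Area = 0.5 * 0.663225 * 0.313987 ≈ 0.10412 m·rad (5 s.f.)

0.10412 m·rad


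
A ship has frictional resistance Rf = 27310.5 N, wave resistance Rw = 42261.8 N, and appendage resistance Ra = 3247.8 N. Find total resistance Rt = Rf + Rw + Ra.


Formula: Rt = Rf + Rw + Ra
Substituting: Rt = 27310.5 + 42261.8 + 3247.8
Result: Rt = 72820.1 N

72820.1 N


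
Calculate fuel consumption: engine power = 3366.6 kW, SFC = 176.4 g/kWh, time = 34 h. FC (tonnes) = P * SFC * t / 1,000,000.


Formula: FC (tonnes) = P * SFC * t / 1,000,000
Step 1 — P * SFC * t = 3366.6 * 176.4 * 34 = 20191520.16 g
Step 2 — FC (tonnes) = 20191520.16 / 1,000,000 ≈ 20.192 tonnes (5 s.f.)

20.192 tonnes


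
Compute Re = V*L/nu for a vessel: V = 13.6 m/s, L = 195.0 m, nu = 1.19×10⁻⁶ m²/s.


Formula: Re = V * L / nu
Step 1 — V * L = 13.6 * 195.0 = 2652.0 m^2/s
Step 2 — Re = 2652.0 / 1.19e-6 = 2.23e+09

2.23e+09


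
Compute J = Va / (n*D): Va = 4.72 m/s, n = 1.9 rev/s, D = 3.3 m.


Formula: J = Va / (n * D)
Step 1 — n * D = 1.9 * 3.3 = 6.27
Step 2 — J = 4.72 / 6.27 ≈ 0.75279 (5 s.f.)

0.75279


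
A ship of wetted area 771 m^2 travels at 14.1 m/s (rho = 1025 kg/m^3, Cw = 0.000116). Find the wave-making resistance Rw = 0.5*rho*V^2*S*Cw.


Formula: Rw = 0.5 * rho * V^2 * S * Cw
Step 1 — V^2 = 14.1^2 = 198.81
Step 2 — 0.5 * rho * V^2 = 0.5 * 1025 * 198.81 = 101890.125
Step 3 — Rw = 101890.125 * 771 * 0.000116 ≈ 9112.6 N (5 s.f.)

9112.6 N


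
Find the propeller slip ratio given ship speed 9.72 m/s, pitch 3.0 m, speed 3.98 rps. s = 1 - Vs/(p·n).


Formula: s = 1 - Vs / (p * n)
Step 1 — p * n = 3.0 * 3.98 = 11.94
Step 2 — Vs / (p*n) = 9.72 / 11.94 = 0.81407 (6 d.p.)
Step 3 — s = 1 - 0.81407 = 0.18593

0.18593


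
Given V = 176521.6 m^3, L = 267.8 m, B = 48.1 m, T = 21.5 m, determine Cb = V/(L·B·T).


Formula: Cb = V / (L * B * T)
Step 1 — L * B * T = 267.8 * 48.1 * 21.5 = 276945.37 m^3
Step 2 — Cb = 176521.6 / 276945.37 ≈ 0.63739 (5 s.f.)

0.63739


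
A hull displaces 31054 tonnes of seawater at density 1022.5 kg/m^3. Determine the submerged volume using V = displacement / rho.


Formula: V = mass / rho
Step 1 — convert tonnes to kg: 31054 t * 1000 = 31054000 kg
Step 2 — V = 31054000 / 1022.5 ≈ 30371 m^3 (5 s.f.)

30371 m^3


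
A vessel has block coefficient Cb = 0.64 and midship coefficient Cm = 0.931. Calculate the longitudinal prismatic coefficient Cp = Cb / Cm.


Formula: Cp = Cb / Cm
Substituting: Cp = 0.64 / 0.931
Result: Cp ≈ 0.68743 (5 s.f.)

0.68743


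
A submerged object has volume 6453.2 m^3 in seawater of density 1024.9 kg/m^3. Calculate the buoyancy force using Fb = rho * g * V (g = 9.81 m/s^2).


Formula: Fb = rho * g * V
Substituting: Fb = 1024.9 * 9.81 * 6453.2
Intermediate: 1024.9 * 9.81 = 10054.269
Result: Fb = 10054.269 * 6453.2 ≈ 64882000 N (5 s.f.)

64882000 N


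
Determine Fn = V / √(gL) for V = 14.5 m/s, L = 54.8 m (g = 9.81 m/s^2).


Formula: Fn = V / sqrt(g * L)
Step 1 — g * L = 9.81 * 54.8 = 537.588
Step 2 — sqrt(g * L) = sqrt(537.588) = 23.185944
Step 3 — Fn = 14.5 / 23.185944 ≈ 0.62538 (5 s.f.)

0.62538


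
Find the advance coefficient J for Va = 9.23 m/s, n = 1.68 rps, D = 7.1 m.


Formula: J = Va / (n * D)
Step 1 — n * D = 1.68 * 7.1 = 11.928
Step 2 — J = 9.23 / 11.928 ≈ 0.77381 (5 s.f.)

0.77381


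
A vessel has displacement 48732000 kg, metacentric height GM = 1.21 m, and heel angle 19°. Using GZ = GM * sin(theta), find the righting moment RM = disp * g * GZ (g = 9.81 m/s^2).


Formula: GZ = GM * sin(theta); RM = disp * g * GZ
Step 1 — GZ = 1.21 * sin(19°) = 1.21 * 0.325568 = 0.393937 m
Step 2 — RM = 48732000 * 9.81 * 0.393937 ≈ 188330000 N·m (5 s.f.)

188330000 N·m


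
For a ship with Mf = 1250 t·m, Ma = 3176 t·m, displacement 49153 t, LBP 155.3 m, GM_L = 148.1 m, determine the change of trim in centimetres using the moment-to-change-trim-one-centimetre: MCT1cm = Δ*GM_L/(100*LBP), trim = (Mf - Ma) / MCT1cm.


Formula: net trimming moment = Mf - Ma; MCT1cm = Δ*GM_L/(100*LBP); trim = net moment / MCT1cm
Step 1 — net trimming moment = 1250 - 3176 = -1926 t·m
Step 2 — MCT1cm = 49153 * 148.1 / (100 * 155.3) = 468.7417 t·m/cm
Step 3 — trim = -1926 / 468.7417 ≈ -4.1089 cm (5 s.f.)

-4.1089 cm


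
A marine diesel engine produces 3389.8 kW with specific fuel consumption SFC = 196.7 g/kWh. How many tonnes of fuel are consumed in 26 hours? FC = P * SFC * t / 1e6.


Formula: FC (tonnes) = P * SFC * t / 1,000,000
Step 1 — P * SFC * t = 3389.8 * 196.7 * 26 = 17336115.16 g
Step 2 — FC (tonnes) = 17336115.16 / 1,000,000 ≈ 17.336 tonnes (5 s.f.)

17.336 tonnes


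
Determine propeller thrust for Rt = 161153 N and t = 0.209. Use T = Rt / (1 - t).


Formula: T = Rt / (1 - t)
Step 1 — (1 - t) = 1 - 0.209 = 0.791
Step 2 — T = 161153 / 0.791 ≈ 203730 N (5 s.f.)

203730 N


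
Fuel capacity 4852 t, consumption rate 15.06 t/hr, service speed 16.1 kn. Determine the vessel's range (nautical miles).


Formula: endurance = fuel / rate; range = endurance * speed
Step 1 — endurance = 4852 / 15.06 = 322.178 hours
Step 2 — range = 322.178 * 16.1 ≈ 5187.1 nautical miles (5 s.f.)

5187.1 NM


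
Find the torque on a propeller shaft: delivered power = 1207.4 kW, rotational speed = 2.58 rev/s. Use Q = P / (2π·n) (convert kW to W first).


Formula: Q = P_W / (2 * pi * n)
Step 1 — P_W = 1207.4 kW * 1000 = 1207400.0 W
Step 2 — 2 * pi * n = 2 * pi * 2.58 = 16.210618
Step 3 — Q = 1207400.0 / 16.210618 ≈ 74482 N·m (5 s.f.)

74482 N·m


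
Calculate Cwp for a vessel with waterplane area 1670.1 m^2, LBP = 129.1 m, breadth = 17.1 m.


Formula: Cwp = Aw / (L * B)
Step 1 — L * B = 129.1 * 17.1 = 2207.61 m^2
Step 2 — Cwp = 1670.1 / 2207.61 ≈ 0.75652 (5 s.f.)

0.75652


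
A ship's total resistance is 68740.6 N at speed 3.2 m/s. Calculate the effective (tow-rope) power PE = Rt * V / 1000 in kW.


Formula: PE = Rt * V / 1000 (kW)
Step 1 — PE (W) = 68740.6 * 3.2 = 219969.92 W
Step 2 — PE (kW) = 219969.92 / 1000 ≈ 219.97 kW (5 s.f.)

219.97 kW


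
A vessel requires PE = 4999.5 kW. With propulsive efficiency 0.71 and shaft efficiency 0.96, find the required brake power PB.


Formula: PB = PE / (eta_D * eta_S)
Step 1 — combined efficiency = eta_D * eta_S = 0.71 * 0.96 = 0.6816
Step 2 — PB = 4999.5 / 0.6816 ≈ 7334.9 kW (5 s.f.)

7334.9 kW


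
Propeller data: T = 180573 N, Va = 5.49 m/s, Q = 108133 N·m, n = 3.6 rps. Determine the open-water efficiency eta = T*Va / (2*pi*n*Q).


Formula: eta = T * Va / (2 * pi * n * Q)
Step 1 — numerator = T * Va = 180573 * 5.49 = 991345.77
Step 2 — 2 * pi * n = 2 * pi * 3.6 = 22.619467
Step 3 — denominator = 22.619467 * 108133 = 2445910.83
Step 4 — eta = 991345.77 / 2445910.83 ≈ 0.40531 (5 s.f.)

0.40531


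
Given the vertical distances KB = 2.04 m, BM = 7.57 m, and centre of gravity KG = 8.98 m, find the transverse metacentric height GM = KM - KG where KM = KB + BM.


Formula: GM = KB + BM - KG
Step 1 — KM = KB + BM = 2.04 + 7.57 = 9.61 m
Step 2 — GM = KM - KG = 9.61 - 8.98 = 0.63 m

0.63 m


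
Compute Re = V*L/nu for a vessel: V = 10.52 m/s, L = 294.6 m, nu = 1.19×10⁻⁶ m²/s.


Formula: Re = V * L / nu
Step 1 — V * L = 10.52 * 294.6 = 3099.192 m^2/s
Step 2 — Re = 3099.192 / 1.19e-6 = 2.60e+09

2.60e+09


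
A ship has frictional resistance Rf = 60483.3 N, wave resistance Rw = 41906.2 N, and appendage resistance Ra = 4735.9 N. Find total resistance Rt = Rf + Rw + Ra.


Formula: Rt = Rf + Rw + Ra
Substituting: Rt = 60483.3 + 41906.2 + 4735.9
Result: Rt = 107125.4 N

107125.4 N


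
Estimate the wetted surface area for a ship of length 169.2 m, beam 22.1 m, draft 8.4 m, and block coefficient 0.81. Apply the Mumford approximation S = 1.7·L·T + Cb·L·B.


Formula: S = 1.7*L*T + V/T with V = Cb*L*B*T, i.e. S = L * (1.7*T + Cb*B)
Step 1 — 1.7*T = 1.7 * 8.4 = 14.28 m
Step 2 — Cb*B = 0.81 * 22.1 = 17.901 m
Step 3 — 1.7*T + Cb*B = 14.28 + 17.901 = 32.181 m
Step 4 — S = 169.2 * 32.181 ≈ 5445.0 m^2 (5 s.f.)

5445.0 m^2


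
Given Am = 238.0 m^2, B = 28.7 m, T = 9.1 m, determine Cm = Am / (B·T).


Formula: Cm = Am / (B * T)
Step 1 — B * T = 28.7 * 9.1 = 261.17 m^2
Step 2 — Cm = 238.0 / 261.17 ≈ 0.91128 (5 s.f.)

0.91128


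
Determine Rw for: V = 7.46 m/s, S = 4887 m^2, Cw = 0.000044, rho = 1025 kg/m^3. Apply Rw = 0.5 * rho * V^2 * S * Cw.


Formula: Rw = 0.5 * rho * V^2 * S * Cw
Step 1 — V^2 = 7.46^2 = 55.6516
Step 2 — 0.5 * rho * V^2 = 0.5 * 1025 * 55.6516 = 28521.445
Step 3 — Rw = 28521.445 * 4887 * 0.000044 ≈ 6132.9 N (5 s.f.)

6132.9 N


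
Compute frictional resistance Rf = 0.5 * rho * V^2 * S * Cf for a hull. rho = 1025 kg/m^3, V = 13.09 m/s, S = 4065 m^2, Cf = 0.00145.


Formula: Rf = 0.5 * rho * V^2 * S * Cf
Step 1 — V^2 = 13.09^2 = 171.3481
Step 2 — 0.5 * rho * V^2 = 0.5 * 1025 * 171.3481 = 87815.90125
Step 3 — Rf = 87815.90125 * 4065 * 0.00145 ≈ 517610 N (5 s.f.)

517610 N


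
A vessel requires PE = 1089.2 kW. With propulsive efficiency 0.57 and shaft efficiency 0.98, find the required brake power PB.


Formula: PB = PE / (eta_D * eta_S)
Step 1 — combined efficiency = eta_D * eta_S = 0.57 * 0.98 = 0.5586
Step 2 — PB = 1089.2 / 0.5586 ≈ 1949.9 kW (5 s.f.)

1949.9 kW


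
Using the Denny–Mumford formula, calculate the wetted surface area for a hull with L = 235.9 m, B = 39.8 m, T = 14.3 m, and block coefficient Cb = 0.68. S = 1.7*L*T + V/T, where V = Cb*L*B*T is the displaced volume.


Formula: S = 1.7*L*T + V/T with V = Cb*L*B*T, i.e. S = L * (1.7*T + Cb*B)
Step 1 — 1.7*T = 1.7 * 14.3 = 24.31 m
Step 2 — Cb*B = 0.68 * 39.8 = 27.064 m
Step 3 — 1.7*T + Cb*B = 24.31 + 27.064 = 51.374 m
Step 4 — S = 235.9 * 51.374 ≈ 12119 m^2 (5 s.f.)

12119 m^2


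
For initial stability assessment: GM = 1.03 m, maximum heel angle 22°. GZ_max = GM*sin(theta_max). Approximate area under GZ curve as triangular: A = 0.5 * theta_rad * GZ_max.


Formula: GZ_max = GM * sin(theta); Area = 0.5 * theta_rad * GZ_max
Step 1 — GZ_max = 1.03 * sin(22°) = 1.03 * 0.374607 = 0.385845 m
Step 2 — theta_rad = 22 * pi/180 = 0.383972 rad
Step 3 — Area = 0.5 * 0.383972 * 0.385845 ≈ 0.074077 m·rad (5 s.f.)

0.074077 m·rad


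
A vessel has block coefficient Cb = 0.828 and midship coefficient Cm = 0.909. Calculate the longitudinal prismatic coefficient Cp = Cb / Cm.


Formula: Cp = Cb / Cm
Substituting: Cp = 0.828 / 0.909
Result: Cp ≈ 0.91089 (5 s.f.)

0.91089


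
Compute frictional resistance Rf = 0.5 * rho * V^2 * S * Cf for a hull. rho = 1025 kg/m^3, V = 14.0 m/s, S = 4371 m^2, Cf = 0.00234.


Formula: Rf = 0.5 * rho * V^2 * S * Cf
Step 1 — V^2 = 14.0^2 = 196.0
Step 2 — 0.5 * rho * V^2 = 0.5 * 1025 * 196.0 = 100450.0
Step 3 — Rf = 100450.0 * 4371 * 0.00234 ≈ 1027400 N (5 s.f.)

1027400 N


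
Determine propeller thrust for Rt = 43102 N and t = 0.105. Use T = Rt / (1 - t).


Formula: T = Rt / (1 - t)
Step 1 — (1 - t) = 1 - 0.105 = 0.895
Step 2 — T = 43102 / 0.895 ≈ 48159 N (5 s.f.)

48159 N


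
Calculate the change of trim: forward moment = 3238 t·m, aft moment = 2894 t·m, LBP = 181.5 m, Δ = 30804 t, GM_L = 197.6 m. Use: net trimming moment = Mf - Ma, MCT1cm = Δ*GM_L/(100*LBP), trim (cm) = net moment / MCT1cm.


Formula: net trimming moment = Mf - Ma; MCT1cm = Δ*GM_L/(100*LBP); trim = net moment / MCT1cm
Step 1 — net trimming moment = 3238 - 2894 = 344 t·m
Step 2 — MCT1cm = 30804 * 197.6 / (100 * 181.5) = 335.3648 t·m/cm
Step 3 — trim = 344 / 335.3648 ≈ 1.0257 cm (5 s.f.)

1.0257 cm


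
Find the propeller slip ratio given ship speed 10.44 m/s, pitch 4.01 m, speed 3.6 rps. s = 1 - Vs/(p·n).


Formula: s = 1 - Vs / (p * n)
Step 1 — p * n = 4.01 * 3.6 = 14.436
Step 2 — Vs / (p*n) = 10.44 / 14.436 = 0.723192 (6 d.p.)
Step 3 — s = 1 - 0.723192 = 0.276808

0.276808


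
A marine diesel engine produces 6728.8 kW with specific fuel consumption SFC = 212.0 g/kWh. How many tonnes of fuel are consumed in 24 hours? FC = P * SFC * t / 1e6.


Formula: FC (tonnes) = P * SFC * t / 1,000,000
Step 1 — P * SFC * t = 6728.8 * 212.0 * 24 = 34236134.4 g
Step 2 — FC (tonnes) = 34236134.4 / 1,000,000 ≈ 34.236 tonnes (5 s.f.)

34.236 tonnes


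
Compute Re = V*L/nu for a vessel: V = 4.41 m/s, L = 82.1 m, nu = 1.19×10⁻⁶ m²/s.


Formula: Re = V * L / nu
Step 1 — V * L = 4.41 * 82.1 = 362.061 m^2/s
Step 2 — Re = 362.061 / 1.19e-6 = 3.04e+08

3.04e+08


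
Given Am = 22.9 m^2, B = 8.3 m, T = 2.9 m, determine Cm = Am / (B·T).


Formula: Cm = Am / (B * T)
Step 1 — B * T = 8.3 * 2.9 = 24.07 m^2
Step 2 — Cm = 22.9 / 24.07 ≈ 0.95139 (5 s.f.)

0.95139


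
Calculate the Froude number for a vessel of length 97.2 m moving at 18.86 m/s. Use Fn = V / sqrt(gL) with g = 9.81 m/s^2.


Formula: Fn = V / sqrt(g * L)
Step 1 — g * L = 9.81 * 97.2 = 953.532
Step 2 — sqrt(g * L) = sqrt(953.532) = 30.879313
Step 3 — Fn = 18.86 / 30.879313 ≈ 0.61076 (5 s.f.)

0.61076


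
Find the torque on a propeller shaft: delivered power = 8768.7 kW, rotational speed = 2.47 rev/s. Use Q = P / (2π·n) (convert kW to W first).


Formula: Q = P_W / (2 * pi * n)
Step 1 — P_W = 8768.7 kW * 1000 = 8768700.0 W
Step 2 — 2 * pi * n = 2 * pi * 2.47 = 15.519468
Step 3 — Q = 8768700.0 / 15.519468 ≈ 565010 N·m (5 s.f.)

565010 N·m


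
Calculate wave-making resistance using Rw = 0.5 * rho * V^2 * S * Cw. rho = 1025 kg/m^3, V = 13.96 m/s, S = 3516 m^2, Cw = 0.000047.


Formula: Rw = 0.5 * rho * V^2 * S * Cw
Step 1 — V^2 = 13.96^2 = 194.8816
Step 2 — 0.5 * rho * V^2 = 0.5 * 1025 * 194.8816 = 99876.82
Step 3 — Rw = 99876.82 * 3516 * 0.000047 ≈ 16505 N (5 s.f.)

16505 N


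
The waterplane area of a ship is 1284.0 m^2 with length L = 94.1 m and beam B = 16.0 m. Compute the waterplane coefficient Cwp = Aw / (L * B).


Formula: Cwp = Aw / (L * B)
Step 1 — L * B = 94.1 * 16.0 = 1505.6 m^2
Step 2 — Cwp = 1284.0 / 1505.6 ≈ 0.85282 (5 s.f.)

0.85282


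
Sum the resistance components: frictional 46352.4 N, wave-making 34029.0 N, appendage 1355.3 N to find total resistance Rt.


Formula: Rt = Rf + Rw + Ra
Substituting: Rt = 46352.4 + 34029.0 + 1355.3
Result: Rt = 81736.7 N

81736.7 N


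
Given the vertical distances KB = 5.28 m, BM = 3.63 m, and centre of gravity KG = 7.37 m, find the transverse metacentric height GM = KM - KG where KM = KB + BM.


Formula: GM = KB + BM - KG
Step 1 — KM = KB + BM = 5.28 + 3.63 = 8.91 m
Step 2 — GM = KM - KG = 8.91 - 7.37 = 1.54 m

1.54 m


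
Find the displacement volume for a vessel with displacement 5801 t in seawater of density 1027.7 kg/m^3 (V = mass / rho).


Formula: V = mass / rho
Step 1 — convert tonnes to kg: 5801 t * 1000 = 5801000 kg
Step 2 — V = 5801000 / 1027.7 ≈ 5644.6 m^3 (5 s.f.)

5644.6 m^3


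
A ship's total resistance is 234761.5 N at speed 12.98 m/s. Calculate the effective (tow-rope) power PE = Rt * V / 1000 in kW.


Formula: PE = Rt * V / 1000 (kW)
Step 1 — PE (W) = 234761.5 * 12.98 = 3047204.27 W
Step 2 — PE (kW) = 3047204.27 / 1000 ≈ 3047.2 kW (5 s.f.)

3047.2 kW


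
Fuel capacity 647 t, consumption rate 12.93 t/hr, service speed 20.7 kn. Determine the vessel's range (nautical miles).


Formula: endurance = fuel / rate; range = endurance * speed
Step 1 — endurance = 647 / 12.93 = 50.0387 hours
Step 2 — range = 50.0387 * 20.7 ≈ 1035.8 nautical miles (5 s.f.)

1035.8 NM


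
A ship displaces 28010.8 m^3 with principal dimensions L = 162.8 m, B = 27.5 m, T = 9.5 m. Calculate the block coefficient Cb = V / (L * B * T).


Formula: Cb = V / (L * B * T)
Step 1 — L * B * T = 162.8 * 27.5 * 9.5 = 42531.5 m^3
Step 2 — Cb = 28010.8 / 42531.5 ≈ 0.65859 (5 s.f.)

0.65859


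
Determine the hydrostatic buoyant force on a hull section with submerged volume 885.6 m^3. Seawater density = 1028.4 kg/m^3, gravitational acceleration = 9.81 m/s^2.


Formula: Fb = rho * g * V
Substituting: Fb = 1028.4 * 9.81 * 885.6
Intermediate: 1028.4 * 9.81 = 10088.604
Result: Fb = 10088.604 * 885.6 ≈ 8934500 N (5 s.f.)

8934500 N


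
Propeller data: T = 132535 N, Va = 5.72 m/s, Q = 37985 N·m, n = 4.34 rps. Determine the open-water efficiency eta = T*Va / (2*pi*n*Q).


Formula: eta = T * Va / (2 * pi * n * Q)
Step 1 — numerator = T * Va = 132535 * 5.72 = 758100.2
Step 2 — 2 * pi * n = 2 * pi * 4.34 = 27.269024
Step 3 — denominator = 27.269024 * 37985 = 1035813.88
Step 4 — eta = 758100.2 / 1035813.88 ≈ 0.73189 (5 s.f.)

0.73189


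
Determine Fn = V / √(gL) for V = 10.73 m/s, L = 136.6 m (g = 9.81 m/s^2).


Formula: Fn = V / sqrt(g * L)
Step 1 — g * L = 9.81 * 136.6 = 1340.046
Step 2 — sqrt(g * L) = sqrt(1340.046) = 36.606639
Step 3 — Fn = 10.73 / 36.606639 ≈ 0.29312 (5 s.f.)

0.29312


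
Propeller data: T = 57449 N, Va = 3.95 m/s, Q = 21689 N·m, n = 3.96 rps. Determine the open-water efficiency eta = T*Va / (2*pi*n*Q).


Formula: eta = T * Va / (2 * pi * n * Q)
Step 1 — numerator = T * Va = 57449 * 3.95 = 226923.55
Step 2 — 2 * pi * n = 2 * pi * 3.96 = 24.881414
Step 3 — denominator = 24.881414 * 21689 = 539652.99
Step 4 — eta = 226923.55 / 539652.99 ≈ 0.42050 (5 s.f.)

0.42050


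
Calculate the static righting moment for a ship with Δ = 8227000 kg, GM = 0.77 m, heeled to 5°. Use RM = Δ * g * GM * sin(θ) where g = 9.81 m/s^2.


Formula: GZ = GM * sin(theta); RM = disp * g * GZ
Step 1 — GZ = 0.77 * sin(5°) = 0.77 * 0.087156 = 0.06711 m
Step 2 — RM = 8227000 * 9.81 * 0.06711 ≈ 5416200 N·m (5 s.f.)

5416200 N·m


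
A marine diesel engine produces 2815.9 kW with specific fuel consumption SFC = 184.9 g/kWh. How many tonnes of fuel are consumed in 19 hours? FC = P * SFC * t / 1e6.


Formula: FC (tonnes) = P * SFC * t / 1,000,000
Step 1 — P * SFC * t = 2815.9 * 184.9 * 19 = 9892538.29 g
Step 2 — FC (tonnes) = 9892538.29 / 1,000,000 ≈ 9.8925 tonnes (5 s.f.)

9.8925 tonnes


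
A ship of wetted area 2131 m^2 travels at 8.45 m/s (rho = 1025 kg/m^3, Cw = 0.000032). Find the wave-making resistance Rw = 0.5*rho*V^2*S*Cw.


Formula: Rw = 0.5 * rho * V^2 * S * Cw
Step 1 — V^2 = 8.45^2 = 71.4025
Step 2 — 0.5 * rho * V^2 = 0.5 * 1025 * 71.4025 = 36593.78125
Step 3 — Rw = 36593.78125 * 2131 * 0.000032 ≈ 2495.4 N (5 s.f.)

2495.4 N


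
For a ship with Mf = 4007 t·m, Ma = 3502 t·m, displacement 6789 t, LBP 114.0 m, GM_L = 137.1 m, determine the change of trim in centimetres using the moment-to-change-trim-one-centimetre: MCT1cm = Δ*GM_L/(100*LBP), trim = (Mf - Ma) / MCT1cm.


Formula: net trimming moment = Mf - Ma; MCT1cm = Δ*GM_L/(100*LBP); trim = net moment / MCT1cm
Step 1 — net trimming moment = 4007 - 3502 = 505 t·m
Step 2 — MCT1cm = 6789 * 137.1 / (100 * 114.0) = 81.6467 t·m/cm
Step 3 — trim = 505 / 81.6467 ≈ 6.1852 cm (5 s.f.)

6.1852 cm


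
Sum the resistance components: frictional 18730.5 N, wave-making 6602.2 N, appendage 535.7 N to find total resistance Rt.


Formula: Rt = Rf + Rw + Ra
Substituting: Rt = 18730.5 + 6602.2 + 535.7
Result: Rt = 25868.4 N

25868.4 N


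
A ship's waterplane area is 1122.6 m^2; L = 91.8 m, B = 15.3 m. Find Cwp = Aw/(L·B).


Formula: Cwp = Aw / (L * B)
Step 1 — L * B = 91.8 * 15.3 = 1404.54 m^2
Step 2 — Cwp = 1122.6 / 1404.54 ≈ 0.79927 (5 s.f.)

0.79927


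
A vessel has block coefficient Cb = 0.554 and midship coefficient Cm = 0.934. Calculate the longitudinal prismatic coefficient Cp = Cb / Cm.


Formula: Cp = Cb / Cm
Substituting: Cp = 0.554 / 0.934
Result: Cp ≈ 0.59315 (5 s.f.)

0.59315


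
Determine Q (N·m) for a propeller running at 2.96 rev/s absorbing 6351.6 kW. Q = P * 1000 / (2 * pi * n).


Formula: Q = P_W / (2 * pi * n)
Step 1 — P_W = 6351.6 kW * 1000 = 6351600.0 W
Step 2 — 2 * pi * n = 2 * pi * 2.96 = 18.598229
Step 3 — Q = 6351600.0 / 18.598229 ≈ 341520 N·m (5 s.f.)

341520 N·m


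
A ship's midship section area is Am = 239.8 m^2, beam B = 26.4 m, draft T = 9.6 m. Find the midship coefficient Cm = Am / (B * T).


Formula: Cm = Am / (B * T)
Step 1 — B * T = 26.4 * 9.6 = 253.44 m^2
Step 2 — Cm = 239.8 / 253.44 ≈ 0.94618 (5 s.f.)

0.94618


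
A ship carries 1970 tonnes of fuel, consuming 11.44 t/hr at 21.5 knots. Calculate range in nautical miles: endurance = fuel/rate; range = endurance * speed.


Formula: endurance = fuel / rate; range = endurance * speed
Step 1 — endurance = 1970 / 11.44 = 172.2028 hours
Step 2 — range = 172.2028 * 21.5 ≈ 3702.4 nautical miles (5 s.f.)

3702.4 NM


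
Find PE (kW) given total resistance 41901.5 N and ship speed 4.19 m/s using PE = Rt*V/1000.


Formula: PE = Rt * V / 1000 (kW)
Step 1 — PE (W) = 41901.5 * 4.19 = 175567.285 W
Step 2 — PE (kW) = 175567.285 / 1000 ≈ 175.57 kW (5 s.f.)

175.57 kW


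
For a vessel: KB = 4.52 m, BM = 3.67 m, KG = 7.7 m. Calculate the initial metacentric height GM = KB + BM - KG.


Formula: GM = KB + BM - KG
Step 1 — KM = KB + BM = 4.52 + 3.67 = 8.19 m
Step 2 — GM = KM - KG = 8.19 - 7.7 = 0.49 m

0.49 m


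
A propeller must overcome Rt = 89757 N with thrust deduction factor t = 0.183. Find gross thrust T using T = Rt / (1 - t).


Formula: T = Rt / (1 - t)
Step 1 — (1 - t) = 1 - 0.183 = 0.817
Step 2 — T = 89757 / 0.817 ≈ 109860 N (5 s.f.)

109860 N


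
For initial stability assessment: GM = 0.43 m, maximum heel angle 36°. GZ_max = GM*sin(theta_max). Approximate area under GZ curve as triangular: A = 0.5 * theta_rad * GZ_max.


Formula: GZ_max = GM * sin(theta); Area = 0.5 * theta_rad * GZ_max
Step 1 — GZ_max = 0.43 * sin(36°) = 0.43 * 0.587785 = 0.252748 m
Step 2 — theta_rad = 36 * pi/180 = 0.628319 rad
Step 3 — Area = 0.5 * 0.628319 * 0.252748 ≈ 0.079403 m·rad (5 s.f.)

0.079403 m·rad


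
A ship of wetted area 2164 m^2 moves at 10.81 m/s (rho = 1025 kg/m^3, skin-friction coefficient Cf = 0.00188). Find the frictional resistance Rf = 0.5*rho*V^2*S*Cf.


Formula: Rf = 0.5 * rho * V^2 * S * Cf
Step 1 — V^2 = 10.81^2 = 116.8561
Step 2 — 0.5 * rho * V^2 = 0.5 * 1025 * 116.8561 = 59888.75125
Step 3 — Rf = 59888.75125 * 2164 * 0.00188 ≈ 243650 N (5 s.f.)

243650 N


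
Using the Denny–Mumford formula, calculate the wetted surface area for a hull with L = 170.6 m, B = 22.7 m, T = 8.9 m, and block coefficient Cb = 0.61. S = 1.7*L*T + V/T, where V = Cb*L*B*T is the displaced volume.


Formula: S = 1.7*L*T + V/T with V = Cb*L*B*T, i.e. S = L * (1.7*T + Cb*B)
Step 1 — 1.7*T = 1.7 * 8.9 = 15.13 m
Step 2 — Cb*B = 0.61 * 22.7 = 13.847 m
Step 3 — 1.7*T + Cb*B = 15.13 + 13.847 = 28.977 m
Step 4 — S = 170.6 * 28.977 ≈ 4943.5 m^2 (5 s.f.)

4943.5 m^2


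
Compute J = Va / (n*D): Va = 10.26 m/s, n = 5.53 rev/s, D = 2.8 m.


Formula: J = Va / (n * D)
Step 1 — n * D = 5.53 * 2.8 = 15.484
Step 2 — J = 10.26 / 15.484 ≈ 0.66262 (5 s.f.)

0.66262


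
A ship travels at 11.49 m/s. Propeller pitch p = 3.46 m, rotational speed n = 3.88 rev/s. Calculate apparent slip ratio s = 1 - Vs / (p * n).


Formula: s = 1 - Vs / (p * n)
Step 1 — p * n = 3.46 * 3.88 = 13.4248
Step 2 — Vs / (p*n) = 11.49 / 13.4248 = 0.855879 (6 d.p.)
Step 3 — s = 1 - 0.855879 = 0.144121

0.144121


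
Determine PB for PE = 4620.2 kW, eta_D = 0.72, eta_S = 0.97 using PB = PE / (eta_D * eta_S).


Formula: PB = PE / (eta_D * eta_S)
Step 1 — combined efficiency = eta_D * eta_S = 0.72 * 0.97 = 0.6984
Step 2 — PB = 4620.2 / 0.6984 ≈ 6615.4 kW (5 s.f.)

6615.4 kW


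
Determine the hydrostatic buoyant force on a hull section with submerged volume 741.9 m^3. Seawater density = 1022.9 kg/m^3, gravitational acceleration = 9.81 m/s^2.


Formula: Fb = rho * g * V
Substituting: Fb = 1022.9 * 9.81 * 741.9
Intermediate: 1022.9 * 9.81 = 10034.649
Result: Fb = 10034.649 * 741.9 ≈ 7444700 N (5 s.f.)

7444700 N


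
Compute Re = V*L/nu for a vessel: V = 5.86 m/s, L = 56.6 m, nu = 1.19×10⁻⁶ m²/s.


Formula: Re = V * L / nu
Step 1 — V * L = 5.86 * 56.6 = 331.676 m^2/s
Step 2 — Re = 331.676 / 1.19e-6 = 2.79e+08

2.79e+08


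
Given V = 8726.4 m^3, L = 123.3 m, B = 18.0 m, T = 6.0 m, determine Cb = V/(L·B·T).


Formula: Cb = V / (L * B * T)
Step 1 — L * B * T = 123.3 * 18.0 * 6.0 = 13316.4 m^3
Step 2 — Cb = 8726.4 / 13316.4 ≈ 0.65531 (5 s.f.)

0.65531


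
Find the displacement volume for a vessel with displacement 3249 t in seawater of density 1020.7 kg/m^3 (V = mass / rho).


Formula: V = mass / rho
Step 1 — convert tonnes to kg: 3249 t * 1000 = 3249000 kg
Step 2 — V = 3249000 / 1020.7 ≈ 3183.1 m^3 (5 s.f.)

3183.1 m^3


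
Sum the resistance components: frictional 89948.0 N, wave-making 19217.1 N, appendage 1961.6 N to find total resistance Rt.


Formula: Rt = Rf + Rw + Ra
Substituting: Rt = 89948.0 + 19217.1 + 1961.6
Result: Rt = 111126.7 N

111126.7 N


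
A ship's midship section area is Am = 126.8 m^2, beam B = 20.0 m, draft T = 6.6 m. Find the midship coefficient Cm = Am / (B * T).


Formula: Cm = Am / (B * T)
Step 1 — B * T = 20.0 * 6.6 = 132.0 m^2
Step 2 — Cm = 126.8 / 132.0 ≈ 0.96061 (5 s.f.)

0.96061


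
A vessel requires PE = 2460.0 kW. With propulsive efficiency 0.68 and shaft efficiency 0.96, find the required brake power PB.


Formula: PB = PE / (eta_D * eta_S)
Step 1 — combined efficiency = eta_D * eta_S = 0.68 * 0.96 = 0.6528
Step 2 — PB = 2460.0 / 0.6528 ≈ 3768.4 kW (5 s.f.)

3768.4 kW


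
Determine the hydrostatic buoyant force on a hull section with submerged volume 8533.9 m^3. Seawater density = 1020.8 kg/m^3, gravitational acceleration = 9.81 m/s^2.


Formula: Fb = rho * g * V
Substituting: Fb = 1020.8 * 9.81 * 8533.9
Intermediate: 1020.8 * 9.81 = 10014.048
Result: Fb = 10014.048 * 8533.9 ≈ 85459000 N (5 s.f.)

85459000 N


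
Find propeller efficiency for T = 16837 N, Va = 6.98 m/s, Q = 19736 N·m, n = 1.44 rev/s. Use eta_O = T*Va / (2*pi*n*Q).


Formula: eta = T * Va / (2 * pi * n * Q)
Step 1 — numerator = T * Va = 16837 * 6.98 = 117522.26
Step 2 — 2 * pi * n = 2 * pi * 1.44 = 9.047787
Step 3 — denominator = 9.047787 * 19736 = 178567.12
Step 4 — eta = 117522.26 / 178567.12 ≈ 0.65814 (5 s.f.)

0.65814


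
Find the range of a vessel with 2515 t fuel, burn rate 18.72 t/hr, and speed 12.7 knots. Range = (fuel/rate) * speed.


Formula: endurance = fuel / rate; range = endurance * speed
Step 1 — endurance = 2515 / 18.72 = 134.3483 hours
Step 2 — range = 134.3483 * 12.7 ≈ 1706.2 nautical miles (5 s.f.)

1706.2 NM


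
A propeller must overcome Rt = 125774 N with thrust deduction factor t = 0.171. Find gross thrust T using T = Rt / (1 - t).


Formula: T = Rt / (1 - t)
Step 1 — (1 - t) = 1 - 0.171 = 0.829
Step 2 — T = 125774 / 0.829 ≈ 151720 N (5 s.f.)

151720 N


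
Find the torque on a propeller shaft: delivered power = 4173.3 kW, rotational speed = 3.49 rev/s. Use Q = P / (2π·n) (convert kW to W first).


Formula: Q = P_W / (2 * pi * n)
Step 1 — P_W = 4173.3 kW * 1000 = 4173300.0 W
Step 2 — 2 * pi * n = 2 * pi * 3.49 = 21.928317
Step 3 — Q = 4173300.0 / 21.928317 ≈ 190320 N·m (5 s.f.)

190320 N·m


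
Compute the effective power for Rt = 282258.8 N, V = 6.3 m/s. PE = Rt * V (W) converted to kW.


Formula: PE = Rt * V / 1000 (kW)
Step 1 — PE (W) = 282258.8 * 6.3 = 1778230.44 W
Step 2 — PE (kW) = 1778230.44 / 1000 ≈ 1778.2 kW (5 s.f.)

1778.2 kW


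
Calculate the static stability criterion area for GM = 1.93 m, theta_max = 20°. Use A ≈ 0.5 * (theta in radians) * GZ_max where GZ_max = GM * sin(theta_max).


Formula: GZ_max = GM * sin(theta); Area = 0.5 * theta_rad * GZ_max
Step 1 — GZ_max = 1.93 * sin(20°) = 1.93 * 0.34202 = 0.660099 m
Step 2 — theta_rad = 20 * pi/180 = 0.349066 rad
Step 3 — Area = 0.5 * 0.349066 * 0.660099 ≈ 0.11521 m·rad (5 s.f.)

0.11521 m·rad


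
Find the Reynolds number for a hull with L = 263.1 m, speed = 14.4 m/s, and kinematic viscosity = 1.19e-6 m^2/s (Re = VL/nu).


Formula: Re = V * L / nu
Step 1 — V * L = 14.4 * 263.1 = 3788.64 m^2/s
Step 2 — Re = 3788.64 / 1.19e-6 = 3.18e+09

3.18e+09


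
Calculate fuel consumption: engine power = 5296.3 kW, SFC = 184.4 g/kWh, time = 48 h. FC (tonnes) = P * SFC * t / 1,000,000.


Formula: FC (tonnes) = P * SFC * t / 1,000,000
Step 1 — P * SFC * t = 5296.3 * 184.4 * 48 = 46878610.56 g
Step 2 — FC (tonnes) = 46878610.56 / 1,000,000 ≈ 46.879 tonnes (5 s.f.)

46.879 tonnes


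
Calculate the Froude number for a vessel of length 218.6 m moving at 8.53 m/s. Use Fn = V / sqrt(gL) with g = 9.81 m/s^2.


Formula: Fn = V / sqrt(g * L)
Step 1 — g * L = 9.81 * 218.6 = 2144.466
Step 2 — sqrt(g * L) = sqrt(2144.466) = 46.308379
Step 3 — Fn = 8.53 / 46.308379 ≈ 0.18420 (5 s.f.)

0.18420


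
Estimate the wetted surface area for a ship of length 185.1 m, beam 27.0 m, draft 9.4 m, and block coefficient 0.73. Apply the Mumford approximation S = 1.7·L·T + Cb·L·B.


Formula: S = 1.7*L*T + V/T with V = Cb*L*B*T, i.e. S = L * (1.7*T + Cb*B)
Step 1 — 1.7*T = 1.7 * 9.4 = 15.98 m
Step 2 — Cb*B = 0.73 * 27.0 = 19.71 m
Step 3 — 1.7*T + Cb*B = 15.98 + 19.71 = 35.69 m
Step 4 — S = 185.1 * 35.69 ≈ 6606.2 m^2 (5 s.f.)

6606.2 m^2


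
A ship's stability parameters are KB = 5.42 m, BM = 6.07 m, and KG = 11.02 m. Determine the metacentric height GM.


Formula: GM = KB + BM - KG
Step 1 — KM = KB + BM = 5.42 + 6.07 = 11.49 m
Step 2 — GM = KM - KG = 11.49 - 11.02 = 0.47 m

0.47 m


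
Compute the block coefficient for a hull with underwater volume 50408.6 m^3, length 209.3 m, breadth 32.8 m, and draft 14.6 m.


Formula: Cb = V / (L * B * T)
Step 1 — L * B * T = 209.3 * 32.8 * 14.6 = 100229.584 m^3
Step 2 — Cb = 50408.6 / 100229.584 ≈ 0.50293 (5 s.f.)

0.50293


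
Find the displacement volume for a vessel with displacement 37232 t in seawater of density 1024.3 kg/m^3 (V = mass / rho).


Formula: V = mass / rho
Step 1 — convert tonnes to kg: 37232 t * 1000 = 37232000 kg
Step 2 — V = 37232000 / 1024.3 ≈ 36349 m^3 (5 s.f.)

36349 m^3


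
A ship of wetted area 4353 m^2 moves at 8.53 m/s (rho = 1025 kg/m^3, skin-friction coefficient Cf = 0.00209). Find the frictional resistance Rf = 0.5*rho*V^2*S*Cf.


Formula: Rf = 0.5 * rho * V^2 * S * Cf
Step 1 — V^2 = 8.53^2 = 72.7609
Step 2 — 0.5 * rho * V^2 = 0.5 * 1025 * 72.7609 = 37289.96125
Step 3 — Rf = 37289.96125 * 4353 * 0.00209 ≈ 339260 N (5 s.f.)

339260 N


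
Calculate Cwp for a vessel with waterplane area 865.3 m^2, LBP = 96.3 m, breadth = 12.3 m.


Formula: Cwp = Aw / (L * B)
Step 1 — L * B = 96.3 * 12.3 = 1184.49 m^2
Step 2 — Cwp = 865.3 / 1184.49 ≈ 0.73053 (5 s.f.)

0.73053


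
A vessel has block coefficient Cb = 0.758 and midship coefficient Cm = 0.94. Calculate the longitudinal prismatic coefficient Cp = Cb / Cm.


Formula: Cp = Cb / Cm
Substituting: Cp = 0.758 / 0.94
Result: Cp ≈ 0.80638 (5 s.f.)

0.80638


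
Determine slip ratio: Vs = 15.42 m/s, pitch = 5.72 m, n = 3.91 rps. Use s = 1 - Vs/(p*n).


Formula: s = 1 - Vs / (p * n)
Step 1 — p * n = 5.72 * 3.91 = 22.3652
Step 2 — Vs / (p*n) = 15.42 / 22.3652 = 0.689464 (6 d.p.)
Step 3 — s = 1 - 0.689464 = 0.310536

0.310536


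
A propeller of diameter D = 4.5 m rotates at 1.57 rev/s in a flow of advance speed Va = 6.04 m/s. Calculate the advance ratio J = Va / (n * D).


Formula: J = Va / (n * D)
Step 1 — n * D = 1.57 * 4.5 = 7.065
Step 2 — J = 6.04 / 7.065 ≈ 0.85492 (5 s.f.)

0.85492


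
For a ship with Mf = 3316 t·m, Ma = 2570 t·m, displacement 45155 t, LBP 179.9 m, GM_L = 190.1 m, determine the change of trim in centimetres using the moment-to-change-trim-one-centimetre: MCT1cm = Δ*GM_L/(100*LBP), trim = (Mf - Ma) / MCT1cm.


Formula: net trimming moment = Mf - Ma; MCT1cm = Δ*GM_L/(100*LBP); trim = net moment / MCT1cm
Step 1 — net trimming moment = 3316 - 2570 = 746 t·m
Step 2 — MCT1cm = 45155 * 190.1 / (100 * 179.9) = 477.1521 t·m/cm
Step 3 — trim = 746 / 477.1521 ≈ 1.5634 cm (5 s.f.)

1.5634 cm


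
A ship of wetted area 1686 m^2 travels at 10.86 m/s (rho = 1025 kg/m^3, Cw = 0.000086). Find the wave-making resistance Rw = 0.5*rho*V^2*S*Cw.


Formula: Rw = 0.5 * rho * V^2 * S * Cw
Step 1 — V^2 = 10.86^2 = 117.9396
Step 2 — 0.5 * rho * V^2 = 0.5 * 1025 * 117.9396 = 60444.045
Step 3 — Rw = 60444.045 * 1686 * 0.000086 ≈ 8764.1 N (5 s.f.)

8764.1 N


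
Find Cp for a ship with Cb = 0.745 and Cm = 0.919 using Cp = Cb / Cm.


Formula: Cp = Cb / Cm
Substituting: Cp = 0.745 / 0.919
Result: Cp ≈ 0.81066 (5 s.f.)

0.81066


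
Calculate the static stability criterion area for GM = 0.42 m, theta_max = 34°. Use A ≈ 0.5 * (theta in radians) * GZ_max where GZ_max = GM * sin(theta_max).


Formula: GZ_max = GM * sin(theta); Area = 0.5 * theta_rad * GZ_max
Step 1 — GZ_max = 0.42 * sin(34°) = 0.42 * 0.559193 = 0.234861 m
Step 2 — theta_rad = 34 * pi/180 = 0.593412 rad
Step 3 — Area = 0.5 * 0.593412 * 0.234861 ≈ 0.069685 m·rad (5 s.f.)

0.069685 m·rad
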